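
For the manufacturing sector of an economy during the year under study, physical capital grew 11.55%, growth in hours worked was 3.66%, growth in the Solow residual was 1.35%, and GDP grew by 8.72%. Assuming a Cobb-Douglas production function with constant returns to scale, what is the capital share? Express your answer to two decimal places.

The capital share is 0.47.

gY = gA + α·gK + (1−α)·gL, so gY − gA − gL = α(gK − gL).
8.72 − 1.35 − 3.66 = α × (11.55 − 3.66).
3.71 = 7.89 α, so α = 0.4702.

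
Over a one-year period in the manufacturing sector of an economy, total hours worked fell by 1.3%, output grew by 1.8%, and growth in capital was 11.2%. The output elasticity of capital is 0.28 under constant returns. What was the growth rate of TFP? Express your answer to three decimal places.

-0.400%

Labor's share = 1 − 0.28 = 0.72.
Capital: 0.28 × 11.2 = 3.136 pp.
Total hours worked: 0.72 × (-1.3) = -0.936 pp.
TFP growth = 1.8 − 2.2 = -0.4%.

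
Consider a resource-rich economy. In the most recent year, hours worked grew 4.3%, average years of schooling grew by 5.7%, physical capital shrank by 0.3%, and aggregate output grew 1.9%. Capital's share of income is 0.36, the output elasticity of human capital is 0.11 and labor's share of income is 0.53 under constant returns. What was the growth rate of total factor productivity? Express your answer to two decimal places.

Labor's share = 1 − 0.36 − 0.11 = 0.53.
Physical capital: 0.36 × (-0.3) = -0.108 pp.
Average years of schooling: 0.11 × 5.7 = 0.627 pp.
Hours worked: 0.53 × 4.3 = 2.279 pp.
TFP growth = 1.9 − 2.798 = -0.898%.

-0.90%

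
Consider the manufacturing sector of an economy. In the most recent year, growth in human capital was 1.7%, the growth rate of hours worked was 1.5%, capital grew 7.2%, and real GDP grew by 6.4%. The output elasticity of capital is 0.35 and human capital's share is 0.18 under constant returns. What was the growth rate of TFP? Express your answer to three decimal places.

2.869%

Labor's share = 1 − 0.35 − 0.18 = 0.47.
Capital: 0.35 × 7.2 = 2.52 pp.
Human capital: 0.18 × 1.7 = 0.306 pp.
Hours worked: 0.47 × 1.5 = 0.705 pp.
TFP growth = 6.4 − 3.531 = 2.869%.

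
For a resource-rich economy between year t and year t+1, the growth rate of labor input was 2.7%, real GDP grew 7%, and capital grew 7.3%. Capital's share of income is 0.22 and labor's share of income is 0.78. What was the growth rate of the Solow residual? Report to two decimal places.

The Solow residual growth was 3.29%.

Labor's share = 1 − 0.22 = 0.78.
Capital: 0.22 × 7.3 = 1.606 pp.
Labor input: 0.78 × 2.7 = 2.106 pp.
TFP growth = 7 − 3.712 = 3.288%.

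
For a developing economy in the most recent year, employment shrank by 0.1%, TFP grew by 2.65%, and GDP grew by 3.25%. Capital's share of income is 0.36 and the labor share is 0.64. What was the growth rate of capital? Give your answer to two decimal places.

Labor's share = 1 − 0.36 = 0.64.
gY = gA + 0.64×(-0.1) + 0.36×g.
0.36×g = 3.25 − 2.65 + 0.064 = 0.664.
g = 0.664 / 0.36 = 1.8444%.

1.84%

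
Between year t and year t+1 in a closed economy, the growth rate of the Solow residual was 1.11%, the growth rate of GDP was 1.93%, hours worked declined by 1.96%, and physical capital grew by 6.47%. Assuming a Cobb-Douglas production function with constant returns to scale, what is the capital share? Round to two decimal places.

gY = gA + α·gK + (1−α)·gL, so gY − gA − gL = α(gK − gL).
1.93 − 1.11 + 1.96 = α × (6.47 − (-1.96)).
2.78 = 8.43 α, so α = 0.3298.

0.33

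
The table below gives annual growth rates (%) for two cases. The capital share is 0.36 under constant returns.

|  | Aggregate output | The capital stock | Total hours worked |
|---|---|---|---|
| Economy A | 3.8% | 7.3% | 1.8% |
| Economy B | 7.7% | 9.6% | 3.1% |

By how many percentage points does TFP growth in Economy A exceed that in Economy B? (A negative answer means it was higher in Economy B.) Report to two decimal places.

Labor's share = 1 − 0.36 = 0.64.
Economy A: TFP = 3.8 − 2.628 − 1.152 = 0.02%.
Economy B: TFP = 7.7 − 3.456 − 1.984 = 2.26%.
Difference = 0.02 − (2.26) = -2.24 pp.

-2.24 percentage points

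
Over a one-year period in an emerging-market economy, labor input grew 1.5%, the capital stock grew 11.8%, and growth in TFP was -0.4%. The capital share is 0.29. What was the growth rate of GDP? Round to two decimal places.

4.09%

Labor's share = 1 − 0.29 = 0.71.
The capital stock: 0.29 × 11.8 = 3.422 pp.
Labor input: 0.71 × 1.5 = 1.065 pp.
Output growth = -0.4 + 4.487 = 4.087%.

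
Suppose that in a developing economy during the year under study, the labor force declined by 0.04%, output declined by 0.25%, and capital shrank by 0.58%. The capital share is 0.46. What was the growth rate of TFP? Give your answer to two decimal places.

Labor's share = 1 − 0.46 = 0.54.
Capital: 0.46 × (-0.58) = -0.2668 pp.
The labor force: 0.54 × (-0.04) = -0.0216 pp.
TFP growth = -0.25 + 0.2884 = 0.0384%.

TFP growth was 0.04%.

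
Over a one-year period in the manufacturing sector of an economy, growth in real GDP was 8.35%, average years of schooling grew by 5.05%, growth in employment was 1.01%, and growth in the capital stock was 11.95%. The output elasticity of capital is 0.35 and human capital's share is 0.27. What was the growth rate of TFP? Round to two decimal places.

2.42%

Labor's share = 1 − 0.35 − 0.27 = 0.38.
The capital stock: 0.35 × 11.95 = 4.1825 pp.
Average years of schooling: 0.27 × 5.05 = 1.3635 pp.
Employment: 0.38 × 1.01 = 0.3838 pp.
TFP growth = 8.35 − 5.9298 = 2.4202%.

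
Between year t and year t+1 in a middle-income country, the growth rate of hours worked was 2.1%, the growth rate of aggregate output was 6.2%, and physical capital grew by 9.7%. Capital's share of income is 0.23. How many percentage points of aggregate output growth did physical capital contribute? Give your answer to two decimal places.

2.23 pp

Contribution = share × growth = 0.23 × 9.7 = 2.231 pp.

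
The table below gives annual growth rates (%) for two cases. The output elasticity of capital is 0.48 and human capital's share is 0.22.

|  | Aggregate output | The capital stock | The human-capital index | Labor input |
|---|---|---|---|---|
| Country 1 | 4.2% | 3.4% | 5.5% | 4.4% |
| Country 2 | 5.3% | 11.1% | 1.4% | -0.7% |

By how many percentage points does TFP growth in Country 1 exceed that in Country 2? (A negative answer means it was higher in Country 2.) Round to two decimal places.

0.16 percentage points

Labor's share = 1 − 0.48 − 0.22 = 0.3.
Country 1: TFP = 4.2 − 1.632 − 1.21 − 1.32 = 0.038%.
Country 2: TFP = 5.3 − 5.328 − 0.308 + 0.21 = -0.126%.
Difference = 0.038 − (-0.126) = 0.164 pp.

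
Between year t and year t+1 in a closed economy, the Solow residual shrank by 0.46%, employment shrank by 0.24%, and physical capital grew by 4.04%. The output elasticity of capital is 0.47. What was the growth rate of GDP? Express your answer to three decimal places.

Labor's share = 1 − 0.47 = 0.53.
Physical capital: 0.47 × 4.04 = 1.8988 pp.
Employment: 0.53 × (-0.24) = -0.1272 pp.
Output growth = -0.46 + 1.7716 = 1.3116%.

GDP growth was 1.312%.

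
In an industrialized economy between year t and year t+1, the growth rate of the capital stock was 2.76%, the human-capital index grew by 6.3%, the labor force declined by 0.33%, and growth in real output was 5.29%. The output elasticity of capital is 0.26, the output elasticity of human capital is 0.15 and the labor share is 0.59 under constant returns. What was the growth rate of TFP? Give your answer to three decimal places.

Labor's share = 1 − 0.26 − 0.15 = 0.59.
The capital stock: 0.26 × 2.76 = 0.7176 pp.
The human-capital index: 0.15 × 6.3 = 0.945 pp.
The labor force: 0.59 × (-0.33) = -0.1947 pp.
TFP growth = 5.29 − 1.4679 = 3.8221%.

TFP growth was 3.822%.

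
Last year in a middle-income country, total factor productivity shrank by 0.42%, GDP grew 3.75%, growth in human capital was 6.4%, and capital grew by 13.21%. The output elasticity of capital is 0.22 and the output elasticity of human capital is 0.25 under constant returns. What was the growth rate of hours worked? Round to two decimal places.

Labor's share = 1 − 0.22 − 0.25 = 0.53.
gY = gA + 0.22×13.21 + 0.25×6.4 + 0.53×g.
0.53×g = 3.75 + 0.42 − 4.5062 = -0.3362.
g = -0.3362 / 0.53 = -0.6343%.

-0.63%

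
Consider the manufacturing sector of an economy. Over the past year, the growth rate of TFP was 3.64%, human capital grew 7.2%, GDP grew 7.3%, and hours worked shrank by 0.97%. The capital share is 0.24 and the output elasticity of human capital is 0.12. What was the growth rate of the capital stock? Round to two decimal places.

Labor's share = 1 − 0.24 − 0.12 = 0.64.
gY = gA + 0.12×7.2 + 0.64×(-0.97) + 0.24×g.
0.24×g = 7.3 − 3.64 − 0.2432 = 3.4168.
g = 3.4168 / 0.24 = 14.2367%.

The capital stock growth was 14.24%.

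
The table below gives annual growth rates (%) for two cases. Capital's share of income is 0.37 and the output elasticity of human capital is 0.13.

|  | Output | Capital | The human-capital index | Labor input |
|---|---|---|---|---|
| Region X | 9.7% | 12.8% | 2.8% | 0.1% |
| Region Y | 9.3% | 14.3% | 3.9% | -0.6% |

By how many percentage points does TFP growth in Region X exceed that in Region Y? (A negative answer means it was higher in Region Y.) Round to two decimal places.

0.75 percentage points

Labor's share = 1 − 0.37 − 0.13 = 0.5.
Region X: TFP = 9.7 − 4.736 − 0.364 − 0.05 = 4.55%.
Region Y: TFP = 9.3 − 5.291 − 0.507 + 0.3 = 3.802%.
Difference = 4.55 − (3.802) = 0.748 pp.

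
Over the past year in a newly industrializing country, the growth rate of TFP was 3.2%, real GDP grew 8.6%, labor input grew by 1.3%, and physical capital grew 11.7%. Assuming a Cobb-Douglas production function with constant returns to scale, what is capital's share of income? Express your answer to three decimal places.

α = 0.394

gY = gA + α·gK + (1−α)·gL, so gY − gA − gL = α(gK − gL).
8.6 − 3.2 − 1.3 = α × (11.7 − 1.3).
4.1 = 10.4 α, so α = 0.39423.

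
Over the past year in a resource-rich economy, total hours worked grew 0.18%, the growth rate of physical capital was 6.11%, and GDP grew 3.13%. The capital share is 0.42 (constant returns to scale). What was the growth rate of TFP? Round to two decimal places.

Labor's share = 1 − 0.42 = 0.58.
Physical capital: 0.42 × 6.11 = 2.5662 pp.
Total hours worked: 0.58 × 0.18 = 0.1044 pp.
TFP growth = 3.13 − 2.6706 = 0.4594%.

TFP growth was 0.46%.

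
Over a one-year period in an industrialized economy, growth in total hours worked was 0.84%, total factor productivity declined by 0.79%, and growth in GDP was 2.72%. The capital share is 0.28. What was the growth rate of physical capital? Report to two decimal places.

Labor's share = 1 − 0.28 = 0.72.
gY = gA + 0.72×0.84 + 0.28×g.
0.28×g = 2.72 + 0.79 − 0.6048 = 2.9052.
g = 2.9052 / 0.28 = 10.3757%.

Physical capital growth was 10.38%.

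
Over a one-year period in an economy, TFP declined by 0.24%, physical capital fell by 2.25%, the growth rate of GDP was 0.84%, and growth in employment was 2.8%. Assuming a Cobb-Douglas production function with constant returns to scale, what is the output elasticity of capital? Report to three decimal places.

gY = gA + α·gK + (1−α)·gL, so gY − gA − gL = α(gK − gL).
0.84 + 0.24 − 2.8 = α × (-2.25 − 2.8).
-1.72 = -5.05 α, so α = 0.34059.

α = 0.341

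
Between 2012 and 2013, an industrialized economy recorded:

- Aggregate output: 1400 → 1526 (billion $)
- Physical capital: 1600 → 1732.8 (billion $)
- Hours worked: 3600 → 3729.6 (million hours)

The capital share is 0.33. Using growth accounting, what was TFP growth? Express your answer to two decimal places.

3.85%

Aggregate output growth = (1526 − 1400) / 1400 = 9%.
Physical capital growth = (1732.8 − 1600) / 1600 = 8.3%.
Hours worked growth = (3729.6 − 3600) / 3600 = 3.6%.
Labor's share = 1 − 0.33 = 0.67.
Physical capital: 0.33 × 8.3 = 2.739 pp.
Hours worked: 0.67 × 3.6 = 2.412 pp.
TFP growth = 9 − 5.151 = 3.849%.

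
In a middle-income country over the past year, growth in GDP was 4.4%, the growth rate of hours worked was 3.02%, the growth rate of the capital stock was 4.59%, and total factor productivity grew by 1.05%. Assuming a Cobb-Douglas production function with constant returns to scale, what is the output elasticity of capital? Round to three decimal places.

gY = gA + α·gK + (1−α)·gL, so gY − gA − gL = α(gK − gL).
4.4 − 1.05 − 3.02 = α × (4.59 − 3.02).
0.33 = 1.57 α, so α = 0.21019.

The output elasticity of capital is 0.210.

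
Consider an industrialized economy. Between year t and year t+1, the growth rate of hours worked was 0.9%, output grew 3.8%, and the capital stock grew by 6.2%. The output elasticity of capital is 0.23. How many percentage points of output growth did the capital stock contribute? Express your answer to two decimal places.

Contribution = share × growth = 0.23 × 6.2 = 1.426 pp.

1.43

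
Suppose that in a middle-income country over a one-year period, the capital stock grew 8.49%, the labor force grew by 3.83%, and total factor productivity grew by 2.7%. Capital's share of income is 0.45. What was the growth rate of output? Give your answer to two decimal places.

Labor's share = 1 − 0.45 = 0.55.
The capital stock: 0.45 × 8.49 = 3.8205 pp.
The labor force: 0.55 × 3.83 = 2.1065 pp.
Output growth = 2.7 + 5.927 = 8.627%.

8.63%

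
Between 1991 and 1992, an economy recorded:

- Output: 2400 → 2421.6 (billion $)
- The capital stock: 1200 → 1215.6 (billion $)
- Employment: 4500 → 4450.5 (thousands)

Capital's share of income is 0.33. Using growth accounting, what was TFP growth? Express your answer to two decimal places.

1.21%

Output growth = (2421.6 − 2400) / 2400 = 0.9%.
The capital stock growth = (1215.6 − 1200) / 1200 = 1.3%.
Employment growth = (4450.5 − 4500) / 4500 = -1.1%.
Labor's share = 1 − 0.33 = 0.67.
The capital stock: 0.33 × 1.3 = 0.429 pp.
Employment: 0.67 × (-1.1) = -0.737 pp.
TFP growth = 0.9 + 0.308 = 1.208%.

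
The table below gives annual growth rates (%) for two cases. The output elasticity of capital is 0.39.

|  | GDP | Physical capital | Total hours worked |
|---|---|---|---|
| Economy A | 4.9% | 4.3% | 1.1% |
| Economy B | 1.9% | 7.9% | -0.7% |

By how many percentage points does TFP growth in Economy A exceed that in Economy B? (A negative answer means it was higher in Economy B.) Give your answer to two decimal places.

Labor's share = 1 − 0.39 = 0.61.
Economy A: TFP = 4.9 − 1.677 − 0.671 = 2.552%.
Economy B: TFP = 1.9 − 3.081 + 0.427 = -0.754%.
Difference = 2.552 − (-0.754) = 3.306 pp.

3.31 percentage points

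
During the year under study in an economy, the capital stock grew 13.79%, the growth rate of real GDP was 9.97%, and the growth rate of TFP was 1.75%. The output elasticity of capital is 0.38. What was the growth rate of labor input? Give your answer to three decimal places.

Labor input grew 4.806%.

Labor's share = 1 − 0.38 = 0.62.
gY = gA + 0.38×13.79 + 0.62×g.
0.62×g = 9.97 − 1.75 − 5.2402 = 2.9798.
g = 2.9798 / 0.62 = 4.80613%.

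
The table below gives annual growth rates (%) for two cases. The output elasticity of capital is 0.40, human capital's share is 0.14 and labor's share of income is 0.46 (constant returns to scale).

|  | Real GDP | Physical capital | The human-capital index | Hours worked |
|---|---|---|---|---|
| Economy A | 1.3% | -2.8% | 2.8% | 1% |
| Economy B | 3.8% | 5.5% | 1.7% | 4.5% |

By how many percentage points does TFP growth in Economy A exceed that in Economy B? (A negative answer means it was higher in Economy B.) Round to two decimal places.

Labor's share = 1 − 0.4 − 0.14 = 0.46.
Economy A: TFP = 1.3 + 1.12 − 0.392 − 0.46 = 1.568%.
Economy B: TFP = 3.8 − 2.2 − 0.238 − 2.07 = -0.708%.
Difference = 1.568 − (-0.708) = 2.276 pp.

2.28 percentage points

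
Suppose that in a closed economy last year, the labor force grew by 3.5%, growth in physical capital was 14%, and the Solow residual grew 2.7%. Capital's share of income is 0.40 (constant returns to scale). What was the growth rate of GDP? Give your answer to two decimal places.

Labor's share = 1 − 0.4 = 0.6.
Physical capital: 0.4 × 14 = 5.6 pp.
The labor force: 0.6 × 3.5 = 2.1 pp.
Output growth = 2.7 + 7.7 = 10.4%.

GDP grew 10.40%.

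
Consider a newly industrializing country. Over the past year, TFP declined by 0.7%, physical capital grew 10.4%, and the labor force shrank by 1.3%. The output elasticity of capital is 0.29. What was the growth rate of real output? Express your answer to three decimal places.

Labor's share = 1 − 0.29 = 0.71.
Physical capital: 0.29 × 10.4 = 3.016 pp.
The labor force: 0.71 × (-1.3) = -0.923 pp.
Output growth = -0.7 + 2.093 = 1.393%.

1.393%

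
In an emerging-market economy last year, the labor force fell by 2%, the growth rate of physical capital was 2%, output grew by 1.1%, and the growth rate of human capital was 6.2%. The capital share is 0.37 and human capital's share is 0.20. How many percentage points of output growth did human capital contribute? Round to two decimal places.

1.24 pp

Contribution = share × growth = 0.2 × 6.2 = 1.24 pp.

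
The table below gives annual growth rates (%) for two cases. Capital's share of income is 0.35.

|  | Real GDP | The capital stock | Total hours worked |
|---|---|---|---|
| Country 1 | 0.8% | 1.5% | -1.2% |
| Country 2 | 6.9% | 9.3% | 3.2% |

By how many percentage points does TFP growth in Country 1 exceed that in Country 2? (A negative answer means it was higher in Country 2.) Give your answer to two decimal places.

-0.51 percentage points

Labor's share = 1 − 0.35 = 0.65.
Country 1: TFP = 0.8 − 0.525 + 0.78 = 1.055%.
Country 2: TFP = 6.9 − 3.255 − 2.08 = 1.565%.
Difference = 1.055 − (1.565) = -0.51 pp.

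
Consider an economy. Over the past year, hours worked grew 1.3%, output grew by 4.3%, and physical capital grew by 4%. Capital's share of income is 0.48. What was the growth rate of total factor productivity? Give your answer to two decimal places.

1.70%

Labor's share = 1 − 0.48 = 0.52.
Physical capital: 0.48 × 4 = 1.92 pp.
Hours worked: 0.52 × 1.3 = 0.676 pp.
TFP growth = 4.3 − 2.596 = 1.704%.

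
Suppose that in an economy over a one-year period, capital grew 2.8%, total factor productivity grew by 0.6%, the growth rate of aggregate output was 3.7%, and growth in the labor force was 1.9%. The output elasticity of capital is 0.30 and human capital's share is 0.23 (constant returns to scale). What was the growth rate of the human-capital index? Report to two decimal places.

5.94%

Labor's share = 1 − 0.3 − 0.23 = 0.47.
gY = gA + 0.3×2.8 + 0.47×1.9 + 0.23×g.
0.23×g = 3.7 − 0.6 − 1.733 = 1.367.
g = 1.367 / 0.23 = 5.9435%.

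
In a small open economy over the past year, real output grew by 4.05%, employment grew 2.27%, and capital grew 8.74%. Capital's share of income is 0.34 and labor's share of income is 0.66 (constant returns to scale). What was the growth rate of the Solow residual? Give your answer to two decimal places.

Labor's share = 1 − 0.34 = 0.66.
Capital: 0.34 × 8.74 = 2.9716 pp.
Employment: 0.66 × 2.27 = 1.4982 pp.
TFP growth = 4.05 − 4.4698 = -0.4198%.

-0.42%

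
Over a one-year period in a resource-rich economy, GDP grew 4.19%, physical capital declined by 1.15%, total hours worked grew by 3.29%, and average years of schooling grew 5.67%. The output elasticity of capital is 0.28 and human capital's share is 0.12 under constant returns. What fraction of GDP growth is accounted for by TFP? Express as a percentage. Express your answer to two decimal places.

TFP accounted for 44.33% of growth.

Labor's share = 1 − 0.28 − 0.12 = 0.6.
Physical capital: 0.28 × (-1.15) = -0.322 pp.
Average years of schooling: 0.12 × 5.67 = 0.6804 pp.
Total hours worked: 0.6 × 3.29 = 1.974 pp.
TFP growth = 4.19 − 2.3324 = 1.8576%.
TFP share of growth = 1.8576 / 4.19 × 100 = 44.3341%.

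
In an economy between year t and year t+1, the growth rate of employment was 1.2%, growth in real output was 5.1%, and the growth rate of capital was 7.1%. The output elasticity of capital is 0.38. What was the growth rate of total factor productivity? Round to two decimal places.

1.66%

Labor's share = 1 − 0.38 = 0.62.
Capital: 0.38 × 7.1 = 2.698 pp.
Employment: 0.62 × 1.2 = 0.744 pp.
TFP growth = 5.1 − 3.442 = 1.658%.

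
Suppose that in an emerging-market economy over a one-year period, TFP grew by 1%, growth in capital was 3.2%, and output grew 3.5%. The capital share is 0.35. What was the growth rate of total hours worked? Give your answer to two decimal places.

Labor's share = 1 − 0.35 = 0.65.
gY = gA + 0.35×3.2 + 0.65×g.
0.65×g = 3.5 − 1 − 1.12 = 1.38.
g = 1.38 / 0.65 = 2.1231%.

2.12%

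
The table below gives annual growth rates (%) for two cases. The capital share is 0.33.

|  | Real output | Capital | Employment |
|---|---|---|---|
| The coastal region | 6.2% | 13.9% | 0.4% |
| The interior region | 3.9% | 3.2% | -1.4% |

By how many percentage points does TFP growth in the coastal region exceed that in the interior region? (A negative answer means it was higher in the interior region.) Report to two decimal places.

-2.44 percentage points

Labor's share = 1 − 0.33 = 0.67.
The coastal region: TFP = 6.2 − 4.587 − 0.268 = 1.345%.
The interior region: TFP = 3.9 − 1.056 + 0.938 = 3.782%.
Difference = 1.345 − (3.782) = -2.437 pp.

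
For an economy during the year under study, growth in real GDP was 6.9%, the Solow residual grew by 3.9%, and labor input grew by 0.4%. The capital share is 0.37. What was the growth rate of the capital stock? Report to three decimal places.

Labor's share = 1 − 0.37 = 0.63.
gY = gA + 0.63×0.4 + 0.37×g.
0.37×g = 6.9 − 3.9 − 0.252 = 2.748.
g = 2.748 / 0.37 = 7.42703%.

7.427%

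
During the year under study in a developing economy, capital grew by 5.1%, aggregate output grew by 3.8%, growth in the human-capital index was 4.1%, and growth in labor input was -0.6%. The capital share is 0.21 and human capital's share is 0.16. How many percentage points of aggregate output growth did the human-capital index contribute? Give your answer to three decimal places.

0.656 percentage points

Contribution = share × growth = 0.16 × 4.1 = 0.656 pp.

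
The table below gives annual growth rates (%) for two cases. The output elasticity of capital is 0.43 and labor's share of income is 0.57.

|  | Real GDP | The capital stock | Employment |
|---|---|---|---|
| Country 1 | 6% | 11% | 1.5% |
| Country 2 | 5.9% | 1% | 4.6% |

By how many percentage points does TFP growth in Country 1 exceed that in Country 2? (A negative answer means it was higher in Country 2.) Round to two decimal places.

-2.43 percentage points

Labor's share = 1 − 0.43 = 0.57.
Country 1: TFP = 6 − 4.73 − 0.855 = 0.415%.
Country 2: TFP = 5.9 − 0.43 − 2.622 = 2.848%.
Difference = 0.415 − (2.848) = -2.433 pp.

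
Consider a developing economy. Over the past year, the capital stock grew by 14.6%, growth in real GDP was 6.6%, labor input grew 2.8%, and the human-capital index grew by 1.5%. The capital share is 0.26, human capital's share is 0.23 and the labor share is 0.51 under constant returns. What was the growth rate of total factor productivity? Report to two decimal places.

1.03%

Labor's share = 1 − 0.26 − 0.23 = 0.51.
The capital stock: 0.26 × 14.6 = 3.796 pp.
The human-capital index: 0.23 × 1.5 = 0.345 pp.
Labor input: 0.51 × 2.8 = 1.428 pp.
TFP growth = 6.6 − 5.569 = 1.031%.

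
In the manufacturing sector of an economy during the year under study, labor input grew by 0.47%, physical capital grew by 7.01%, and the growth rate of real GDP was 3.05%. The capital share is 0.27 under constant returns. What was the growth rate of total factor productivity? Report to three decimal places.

Labor's share = 1 − 0.27 = 0.73.
Physical capital: 0.27 × 7.01 = 1.8927 pp.
Labor input: 0.73 × 0.47 = 0.3431 pp.
TFP growth = 3.05 − 2.2358 = 0.8142%.

0.814%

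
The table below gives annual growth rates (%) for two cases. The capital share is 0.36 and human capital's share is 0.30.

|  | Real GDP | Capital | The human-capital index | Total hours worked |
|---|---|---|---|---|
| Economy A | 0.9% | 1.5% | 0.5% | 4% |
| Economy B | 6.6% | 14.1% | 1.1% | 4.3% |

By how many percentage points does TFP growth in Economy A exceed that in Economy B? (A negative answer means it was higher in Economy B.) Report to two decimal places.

Labor's share = 1 − 0.36 − 0.3 = 0.34.
Economy A: TFP = 0.9 − 0.54 − 0.15 − 1.36 = -1.15%.
Economy B: TFP = 6.6 − 5.076 − 0.33 − 1.462 = -0.268%.
Difference = -1.15 − (-0.268) = -0.882 pp.

-0.88 percentage points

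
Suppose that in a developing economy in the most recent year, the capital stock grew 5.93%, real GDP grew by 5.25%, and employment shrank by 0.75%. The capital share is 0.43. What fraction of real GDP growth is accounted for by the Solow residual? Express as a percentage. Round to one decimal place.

59.6%

Labor's share = 1 − 0.43 = 0.57.
The capital stock: 0.43 × 5.93 = 2.5499 pp.
Employment: 0.57 × (-0.75) = -0.4275 pp.
TFP growth = 5.25 − 2.1224 = 3.1276%.
TFP share of growth = 3.1276 / 5.25 × 100 = 59.573%.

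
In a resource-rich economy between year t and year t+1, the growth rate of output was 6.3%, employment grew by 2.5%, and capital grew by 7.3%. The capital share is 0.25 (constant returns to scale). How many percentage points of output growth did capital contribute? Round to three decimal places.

Contribution = share × growth = 0.25 × 7.3 = 1.825 pp.

1.825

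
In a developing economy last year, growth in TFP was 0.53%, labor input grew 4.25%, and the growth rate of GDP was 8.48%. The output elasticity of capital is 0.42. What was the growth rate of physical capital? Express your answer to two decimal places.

13.06%

Labor's share = 1 − 0.42 = 0.58.
gY = gA + 0.58×4.25 + 0.42×g.
0.42×g = 8.48 − 0.53 − 2.465 = 5.485.
g = 5.485 / 0.42 = 13.0595%.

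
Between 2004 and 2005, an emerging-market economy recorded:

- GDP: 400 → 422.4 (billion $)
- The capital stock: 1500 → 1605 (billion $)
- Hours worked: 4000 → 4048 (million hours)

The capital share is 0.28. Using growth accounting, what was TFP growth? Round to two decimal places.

TFP growth was 2.78%.

GDP growth = (422.4 − 400) / 400 = 5.6%.
The capital stock growth = (1605 − 1500) / 1500 = 7%.
Hours worked growth = (4048 − 4000) / 4000 = 1.2%.
Labor's share = 1 − 0.28 = 0.72.
The capital stock: 0.28 × 7 = 1.96 pp.
Hours worked: 0.72 × 1.2 = 0.864 pp.
TFP growth = 5.6 − 2.824 = 2.776%.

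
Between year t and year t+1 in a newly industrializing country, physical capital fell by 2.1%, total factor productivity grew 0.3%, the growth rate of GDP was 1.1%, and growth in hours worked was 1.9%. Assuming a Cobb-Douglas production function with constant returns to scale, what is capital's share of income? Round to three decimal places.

gY = gA + α·gK + (1−α)·gL, so gY − gA − gL = α(gK − gL).
1.1 − 0.3 − 1.9 = α × (-2.1 − 1.9).
-1.1 = -4 α, so α = 0.275.

0.275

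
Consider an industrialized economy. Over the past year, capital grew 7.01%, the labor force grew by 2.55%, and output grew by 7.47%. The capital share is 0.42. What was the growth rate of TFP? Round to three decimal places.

TFP growth was 3.047%.

Labor's share = 1 − 0.42 = 0.58.
Capital: 0.42 × 7.01 = 2.9442 pp.
The labor force: 0.58 × 2.55 = 1.479 pp.
TFP growth = 7.47 − 4.4232 = 3.0468%.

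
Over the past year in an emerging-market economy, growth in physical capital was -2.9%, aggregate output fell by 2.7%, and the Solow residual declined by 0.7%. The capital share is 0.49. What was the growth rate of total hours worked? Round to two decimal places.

-1.14%

Labor's share = 1 − 0.49 = 0.51.
gY = gA + 0.49×(-2.9) + 0.51×g.
0.51×g = -2.7 + 0.7 + 1.421 = -0.579.
g = -0.579 / 0.51 = -1.1353%.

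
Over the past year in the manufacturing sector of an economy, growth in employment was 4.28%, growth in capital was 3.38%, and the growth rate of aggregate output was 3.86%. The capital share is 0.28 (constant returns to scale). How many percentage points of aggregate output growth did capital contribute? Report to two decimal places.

Contribution = share × growth = 0.28 × 3.38 = 0.9464 pp.

0.95 pp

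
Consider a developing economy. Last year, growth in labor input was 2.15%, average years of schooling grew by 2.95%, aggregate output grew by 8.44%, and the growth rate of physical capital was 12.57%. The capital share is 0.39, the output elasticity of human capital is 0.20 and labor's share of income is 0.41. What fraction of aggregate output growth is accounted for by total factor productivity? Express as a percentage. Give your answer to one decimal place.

Labor's share = 1 − 0.39 − 0.2 = 0.41.
Physical capital: 0.39 × 12.57 = 4.9023 pp.
Average years of schooling: 0.2 × 2.95 = 0.59 pp.
Labor input: 0.41 × 2.15 = 0.8815 pp.
TFP growth = 8.44 − 6.3738 = 2.0662%.
TFP share of growth = 2.0662 / 8.44 × 100 = 24.481%.

24.5%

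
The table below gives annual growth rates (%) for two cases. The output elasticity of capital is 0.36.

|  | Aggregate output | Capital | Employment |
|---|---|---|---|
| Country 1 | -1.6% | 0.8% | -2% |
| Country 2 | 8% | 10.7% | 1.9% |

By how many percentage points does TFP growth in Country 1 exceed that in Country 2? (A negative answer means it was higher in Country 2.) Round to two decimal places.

-3.54 percentage points

Labor's share = 1 − 0.36 = 0.64.
Country 1: TFP = -1.6 − 0.288 + 1.28 = -0.608%.
Country 2: TFP = 8 − 3.852 − 1.216 = 2.932%.
Difference = -0.608 − (2.932) = -3.54 pp.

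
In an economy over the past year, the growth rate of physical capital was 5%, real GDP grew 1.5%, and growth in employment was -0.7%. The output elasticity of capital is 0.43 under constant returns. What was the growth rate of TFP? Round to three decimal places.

Labor's share = 1 − 0.43 = 0.57.
Physical capital: 0.43 × 5 = 2.15 pp.
Employment: 0.57 × (-0.7) = -0.399 pp.
TFP growth = 1.5 − 1.751 = -0.251%.

-0.251%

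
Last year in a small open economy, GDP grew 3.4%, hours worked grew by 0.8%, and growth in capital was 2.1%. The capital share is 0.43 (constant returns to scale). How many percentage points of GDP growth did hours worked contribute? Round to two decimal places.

Labor's share = 1 − 0.43 = 0.57.
Contribution = share × growth = 0.57 × 0.8 = 0.456 pp.

0.46 percentage points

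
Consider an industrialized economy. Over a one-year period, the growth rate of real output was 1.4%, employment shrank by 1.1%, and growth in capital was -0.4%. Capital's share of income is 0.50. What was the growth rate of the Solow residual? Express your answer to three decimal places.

Labor's share = 1 − 0.5 = 0.5.
Capital: 0.5 × (-0.4) = -0.2 pp.
Employment: 0.5 × (-1.1) = -0.55 pp.
TFP growth = 1.4 + 0.75 = 2.15%.

The Solow residual growth was 2.150%.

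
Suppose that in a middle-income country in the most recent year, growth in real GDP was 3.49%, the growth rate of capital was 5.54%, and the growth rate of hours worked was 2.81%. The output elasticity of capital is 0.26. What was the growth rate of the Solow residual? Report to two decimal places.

Labor's share = 1 − 0.26 = 0.74.
Capital: 0.26 × 5.54 = 1.4404 pp.
Hours worked: 0.74 × 2.81 = 2.0794 pp.
TFP growth = 3.49 − 3.5198 = -0.0298%.

-0.03%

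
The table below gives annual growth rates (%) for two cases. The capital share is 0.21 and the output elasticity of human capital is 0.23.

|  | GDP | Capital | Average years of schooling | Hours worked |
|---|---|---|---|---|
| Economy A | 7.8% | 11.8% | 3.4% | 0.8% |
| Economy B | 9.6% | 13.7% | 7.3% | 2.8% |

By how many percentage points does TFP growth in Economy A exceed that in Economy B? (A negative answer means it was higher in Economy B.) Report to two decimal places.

0.62 percentage points

Labor's share = 1 − 0.21 − 0.23 = 0.56.
Economy A: TFP = 7.8 − 2.478 − 0.782 − 0.448 = 4.092%.
Economy B: TFP = 9.6 − 2.877 − 1.679 − 1.568 = 3.476%.
Difference = 4.092 − (3.476) = 0.616 pp.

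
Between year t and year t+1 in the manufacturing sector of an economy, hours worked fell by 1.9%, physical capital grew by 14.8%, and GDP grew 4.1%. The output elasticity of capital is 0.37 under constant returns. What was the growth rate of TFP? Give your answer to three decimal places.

Labor's share = 1 − 0.37 = 0.63.
Physical capital: 0.37 × 14.8 = 5.476 pp.
Hours worked: 0.63 × (-1.9) = -1.197 pp.
TFP growth = 4.1 − 4.279 = -0.179%.

-0.179%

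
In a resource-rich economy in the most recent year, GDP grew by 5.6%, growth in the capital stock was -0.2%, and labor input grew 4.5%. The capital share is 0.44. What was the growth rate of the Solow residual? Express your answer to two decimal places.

3.17%

Labor's share = 1 − 0.44 = 0.56.
The capital stock: 0.44 × (-0.2) = -0.088 pp.
Labor input: 0.56 × 4.5 = 2.52 pp.
TFP growth = 5.6 − 2.432 = 3.168%.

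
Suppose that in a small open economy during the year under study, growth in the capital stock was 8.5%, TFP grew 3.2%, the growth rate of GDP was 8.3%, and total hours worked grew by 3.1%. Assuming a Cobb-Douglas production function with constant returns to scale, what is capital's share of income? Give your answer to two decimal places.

gY = gA + α·gK + (1−α)·gL, so gY − gA − gL = α(gK − gL).
8.3 − 3.2 − 3.1 = α × (8.5 − 3.1).
2 = 5.4 α, so α = 0.3704.

0.37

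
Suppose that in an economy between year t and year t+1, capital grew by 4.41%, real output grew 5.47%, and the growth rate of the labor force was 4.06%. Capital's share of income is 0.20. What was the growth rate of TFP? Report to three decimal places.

1.340%

Labor's share = 1 − 0.2 = 0.8.
Capital: 0.2 × 4.41 = 0.882 pp.
The labor force: 0.8 × 4.06 = 3.248 pp.
TFP growth = 5.47 − 4.13 = 1.34%.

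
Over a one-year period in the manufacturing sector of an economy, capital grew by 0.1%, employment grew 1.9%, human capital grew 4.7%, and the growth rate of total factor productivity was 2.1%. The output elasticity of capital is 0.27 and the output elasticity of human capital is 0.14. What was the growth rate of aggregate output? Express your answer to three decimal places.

Labor's share = 1 − 0.27 − 0.14 = 0.59.
Capital: 0.27 × 0.1 = 0.027 pp.
Human capital: 0.14 × 4.7 = 0.658 pp.
Employment: 0.59 × 1.9 = 1.121 pp.
Output growth = 2.1 + 1.806 = 3.906%.

3.906%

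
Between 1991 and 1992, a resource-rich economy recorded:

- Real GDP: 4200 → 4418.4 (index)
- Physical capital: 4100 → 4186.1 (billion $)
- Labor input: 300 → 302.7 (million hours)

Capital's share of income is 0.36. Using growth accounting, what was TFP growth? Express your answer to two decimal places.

Real GDP growth = (4418.4 − 4200) / 4200 = 5.2%.
Physical capital growth = (4186.1 − 4100) / 4100 = 2.1%.
Labor input growth = (302.7 − 300) / 300 = 0.9%.
Labor's share = 1 − 0.36 = 0.64.
Physical capital: 0.36 × 2.1 = 0.756 pp.
Labor input: 0.64 × 0.9 = 0.576 pp.
TFP growth = 5.2 − 1.332 = 3.868%.

3.87%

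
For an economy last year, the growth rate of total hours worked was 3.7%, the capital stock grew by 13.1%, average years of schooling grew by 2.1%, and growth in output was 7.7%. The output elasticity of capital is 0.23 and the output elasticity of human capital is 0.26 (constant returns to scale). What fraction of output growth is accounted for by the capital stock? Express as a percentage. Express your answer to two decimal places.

The capital stock contributed 0.23 × 13.1 = 3.013 pp.
Share of growth = 3.013 / 7.7 × 100 = 39.1299%.

The capital stock accounted for 39.13% of growth.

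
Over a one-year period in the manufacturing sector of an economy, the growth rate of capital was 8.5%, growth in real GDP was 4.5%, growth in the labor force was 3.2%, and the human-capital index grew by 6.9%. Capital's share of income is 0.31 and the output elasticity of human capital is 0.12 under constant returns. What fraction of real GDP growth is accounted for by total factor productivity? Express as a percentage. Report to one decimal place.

Labor's share = 1 − 0.31 − 0.12 = 0.57.
Capital: 0.31 × 8.5 = 2.635 pp.
The human-capital index: 0.12 × 6.9 = 0.828 pp.
The labor force: 0.57 × 3.2 = 1.824 pp.
TFP growth = 4.5 − 5.287 = -0.787%.
TFP share of growth = -0.787 / 4.5 × 100 = -17.489%.

Total factor productivity accounted for -17.5% of growth.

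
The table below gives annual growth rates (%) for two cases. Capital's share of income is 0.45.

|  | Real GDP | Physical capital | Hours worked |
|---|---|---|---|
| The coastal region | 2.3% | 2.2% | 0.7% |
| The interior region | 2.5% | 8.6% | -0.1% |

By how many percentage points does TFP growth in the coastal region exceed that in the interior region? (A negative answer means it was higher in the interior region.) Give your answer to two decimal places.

2.24 percentage points

Labor's share = 1 − 0.45 = 0.55.
The coastal region: TFP = 2.3 − 0.99 − 0.385 = 0.925%.
The interior region: TFP = 2.5 − 3.87 + 0.055 = -1.315%.
Difference = 0.925 − (-1.315) = 2.24 pp.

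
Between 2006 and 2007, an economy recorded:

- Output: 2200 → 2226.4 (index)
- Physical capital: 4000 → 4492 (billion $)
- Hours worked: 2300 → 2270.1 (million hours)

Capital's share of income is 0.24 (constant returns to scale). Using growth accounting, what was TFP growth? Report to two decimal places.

-0.76%

Output growth = (2226.4 − 2200) / 2200 = 1.2%.
Physical capital growth = (4492 − 4000) / 4000 = 12.3%.
Hours worked growth = (2270.1 − 2300) / 2300 = -1.3%.
Labor's share = 1 − 0.24 = 0.76.
Physical capital: 0.24 × 12.3 = 2.952 pp.
Hours worked: 0.76 × (-1.3) = -0.988 pp.
TFP growth = 1.2 − 1.964 = -0.764%.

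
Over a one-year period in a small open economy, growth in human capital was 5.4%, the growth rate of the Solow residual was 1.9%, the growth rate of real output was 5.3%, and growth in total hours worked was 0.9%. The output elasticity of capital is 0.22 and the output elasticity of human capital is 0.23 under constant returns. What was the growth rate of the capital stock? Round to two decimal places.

Labor's share = 1 − 0.22 − 0.23 = 0.55.
gY = gA + 0.23×5.4 + 0.55×0.9 + 0.22×g.
0.22×g = 5.3 − 1.9 − 1.737 = 1.663.
g = 1.663 / 0.22 = 7.5591%.

7.56%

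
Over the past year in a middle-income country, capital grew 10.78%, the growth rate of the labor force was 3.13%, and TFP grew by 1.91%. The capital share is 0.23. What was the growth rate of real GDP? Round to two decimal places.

Labor's share = 1 − 0.23 = 0.77.
Capital: 0.23 × 10.78 = 2.4794 pp.
The labor force: 0.77 × 3.13 = 2.4101 pp.
Output growth = 1.91 + 4.8895 = 6.7995%.

6.80%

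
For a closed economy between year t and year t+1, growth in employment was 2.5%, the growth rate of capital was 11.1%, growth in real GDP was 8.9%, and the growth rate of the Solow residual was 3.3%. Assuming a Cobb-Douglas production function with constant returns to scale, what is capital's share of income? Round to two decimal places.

Capital's share of income is 0.36.

gY = gA + α·gK + (1−α)·gL, so gY − gA − gL = α(gK − gL).
8.9 − 3.3 − 2.5 = α × (11.1 − 2.5).
3.1 = 8.6 α, so α = 0.3605.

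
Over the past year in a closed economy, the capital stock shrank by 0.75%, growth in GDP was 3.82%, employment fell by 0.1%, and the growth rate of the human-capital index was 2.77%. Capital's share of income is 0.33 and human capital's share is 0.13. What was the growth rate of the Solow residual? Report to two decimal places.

3.76%

Labor's share = 1 − 0.33 − 0.13 = 0.54.
The capital stock: 0.33 × (-0.75) = -0.2475 pp.
The human-capital index: 0.13 × 2.77 = 0.3601 pp.
Employment: 0.54 × (-0.1) = -0.054 pp.
TFP growth = 3.82 − 0.0586 = 3.7614%.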